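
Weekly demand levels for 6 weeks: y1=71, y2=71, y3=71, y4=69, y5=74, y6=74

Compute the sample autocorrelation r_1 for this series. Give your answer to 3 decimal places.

0.098

Mean ȳ = (71 + 71 + 71 + 69 + 74 + 74)/6 = 71.6667
Σ(y_t−ȳ)(y_{t+1}−ȳ) = (0.4444) + (0.4444) + (1.7778) + (-6.2222) + (5.4444) = 1.8889
Denominator Σ(y_t−ȳ)² = 19.3333
r_1 = 1.8889 / 19.3333 = 0.098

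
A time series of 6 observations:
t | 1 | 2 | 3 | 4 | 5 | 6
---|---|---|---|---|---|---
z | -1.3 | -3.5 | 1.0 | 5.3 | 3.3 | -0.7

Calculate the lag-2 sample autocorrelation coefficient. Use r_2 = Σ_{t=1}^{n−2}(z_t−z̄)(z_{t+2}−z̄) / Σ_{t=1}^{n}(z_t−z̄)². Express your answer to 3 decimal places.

-0.494

Mean z̄ = (-1.3 − 3.5 + 1.0 + 5.3 + 3.3 − 0.7)/6 = 0.6833
Deviations from mean: -1.9833, -4.1833, 0.3167, 4.6167, 2.6167, -1.3833
Σ(z_t−z̄)(z_{t+2}−z̄) = (-0.6281) + (-19.3131) + (0.8286) + (-6.3864) = -25.4989
Denominator Σ(z_t−z̄)² = 51.6083
r_2 = -25.4989 / 51.6083 = -0.494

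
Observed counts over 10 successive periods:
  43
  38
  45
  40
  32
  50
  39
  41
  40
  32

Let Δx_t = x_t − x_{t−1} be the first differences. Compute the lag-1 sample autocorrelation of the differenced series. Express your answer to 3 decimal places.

First differences Δx: -5, 7, -5, -8, 18, -11, 2, -1, -8
Mean of differences = -1.2222
Numerator Σ(Δx_t−Δx̄)(Δx_{t+1}−Δx̄) = -387.0494
Denominator Σ(Δx_t−Δx̄)² = 663.5556
r_1(Δx) = -387.0494 / 663.5556 = -0.583

-0.583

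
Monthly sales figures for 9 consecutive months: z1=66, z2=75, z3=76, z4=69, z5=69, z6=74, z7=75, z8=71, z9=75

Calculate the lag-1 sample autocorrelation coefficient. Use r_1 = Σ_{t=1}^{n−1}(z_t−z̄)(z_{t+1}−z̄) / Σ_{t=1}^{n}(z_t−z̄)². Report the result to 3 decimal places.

-0.159

Mean z̄ = (66 + 75 + 76 + 69 + 69 + 74 + 75 + 71 + 75)/9 = 72.2222
Numerator Σ_{t=1}^{8}(z_t−z̄)(z_{t+1}−z̄) = -16.1605
Denominator Σ(z_t−z̄)² = 101.5556
r_1 = -16.1605 / 101.5556 = -0.159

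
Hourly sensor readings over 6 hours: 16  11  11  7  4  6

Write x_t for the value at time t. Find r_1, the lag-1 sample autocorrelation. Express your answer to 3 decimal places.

0.416

Mean x̄ = (16 + 11 + 11 + 7 + 4 + 6)/6 = 9.1667
Deviations from mean: 6.8333, 1.8333, 1.8333, -2.1667, -5.1667, -3.1667
Σ(x_t−x̄)(x_{t+1}−x̄) = (12.5278) + (3.3611) + (-3.9722) + (11.1944) + (16.3611) = 39.4722
Denominator Σ(x_t−x̄)² = 94.8333
r_1 = 39.4722 / 94.8333 = 0.416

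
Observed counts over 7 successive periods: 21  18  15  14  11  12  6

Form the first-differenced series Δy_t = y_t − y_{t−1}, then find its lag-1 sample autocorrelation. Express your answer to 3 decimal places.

First differences Δy: -3, -3, -1, -3, 1, -6
Mean of differences = -2.5000
Numerator Σ(Δy_t−Δȳ)(Δy_{t+1}−Δȳ) = -15.2500
Denominator Σ(Δy_t−Δȳ)² = 27.5000
r_1(Δy) = -15.2500 / 27.5000 = -0.555

-0.555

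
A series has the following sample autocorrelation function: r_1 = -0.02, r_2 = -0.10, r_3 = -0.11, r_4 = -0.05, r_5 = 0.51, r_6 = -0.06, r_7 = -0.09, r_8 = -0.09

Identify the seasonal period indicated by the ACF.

The largest autocorrelation is r_5 = 0.51; the remaining lags stay at or below -0.02.
The dominant spike at lag 5 indicates a seasonal period of 5.

5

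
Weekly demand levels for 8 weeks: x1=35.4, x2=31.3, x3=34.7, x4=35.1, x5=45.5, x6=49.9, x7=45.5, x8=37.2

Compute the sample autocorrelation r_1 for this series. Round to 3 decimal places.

Mean x̄ = (35.4 + 31.3 + 34.7 + 35.1 + 45.5 + 49.9 + 45.5 + 37.2)/8 = 39.3250
Deviations from mean: -3.9250, -8.0250, -4.6250, -4.2250, 6.1750, 10.5750, 6.1750, -2.1250
Σ(x_t−x̄)(x_{t+1}−x̄) = (31.4981) + (37.1156) + (19.5406) + (-26.0894) + (65.3006) + (65.3006) + (-13.1219) = 179.5444
Denominator Σ(x_t−x̄)² = 311.6550
r_1 = 179.5444 / 311.6550 = 0.576

0.576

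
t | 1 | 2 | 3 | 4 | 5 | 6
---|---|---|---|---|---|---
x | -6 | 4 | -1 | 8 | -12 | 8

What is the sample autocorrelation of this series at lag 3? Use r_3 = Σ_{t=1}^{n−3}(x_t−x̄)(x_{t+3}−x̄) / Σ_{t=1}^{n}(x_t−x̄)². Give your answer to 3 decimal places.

-0.320

Mean x̄ = (-6 + 4 − 1 + 8 − 12 + 8)/6 = 0.1667
Deviations from mean: -6.1667, 3.8333, -1.1667, 7.8333, -12.1667, 7.8333
Numerator Σ_{t=1}^{3}(x_t−x̄)(x_{t+3}−x̄) = -104.0833
Denominator Σ(x_t−x̄)² = 324.8333
r_3 = -104.0833 / 324.8333 = -0.320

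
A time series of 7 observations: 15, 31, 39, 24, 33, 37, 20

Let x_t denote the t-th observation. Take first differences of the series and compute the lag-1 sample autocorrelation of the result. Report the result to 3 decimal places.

First differences Δx: 16, 8, -15, 9, 4, -17
Mean of differences = 0.8333
Numerator Σ(Δx_t−Δx̄)(Δx_{t+1}−Δx̄) = -164.6944
Denominator Σ(Δx_t−Δx̄)² = 926.8333
r_1(Δx) = -164.6944 / 926.8333 = -0.178

-0.178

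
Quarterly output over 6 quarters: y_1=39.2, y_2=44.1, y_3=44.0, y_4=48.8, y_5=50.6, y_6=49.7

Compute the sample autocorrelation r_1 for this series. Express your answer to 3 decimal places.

Mean ȳ = (39.2 + 44.1 + 44.0 + 48.8 + 50.6 + 49.7)/6 = 46.0667
Deviations from mean: -6.8667, -1.9667, -2.0667, 2.7333, 4.5333, 3.6333
Numerator Σ_{t=1}^{5}(y_t−ȳ)(y_{t+1}−ȳ) = 40.7822
Denominator Σ(y_t−ȳ)² = 96.5133
r_1 = 40.7822 / 96.5133 = 0.423

0.423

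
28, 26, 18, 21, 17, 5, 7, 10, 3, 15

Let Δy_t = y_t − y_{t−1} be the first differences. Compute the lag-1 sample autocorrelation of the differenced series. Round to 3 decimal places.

-0.307

First differences Δy: -2, -8, 3, -4, -12, 2, 3, -7, 12
Mean of differences = -1.4444
Numerator Σ(Δy_t−Δȳ)(Δy_{t+1}−Δȳ) = -130.3086
Denominator Σ(Δy_t−Δȳ)² = 424.2222
r_1(Δy) = -130.3086 / 424.2222 = -0.307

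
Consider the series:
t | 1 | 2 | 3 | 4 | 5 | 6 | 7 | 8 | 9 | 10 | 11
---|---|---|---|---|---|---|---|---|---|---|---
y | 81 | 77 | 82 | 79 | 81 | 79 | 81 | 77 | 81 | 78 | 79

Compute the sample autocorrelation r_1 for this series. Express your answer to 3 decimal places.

-0.732

Mean ȳ = (81 + 77 + 82 + 79 + 81 + 79 + 81 + 77 + 81 + 78 + 79)/11 = 79.5455
Numerator Σ_{t=1}^{10}(y_t−ȳ)(y_{t+1}−ȳ) = -22.4793
Denominator Σ(y_t−ȳ)² = 30.7273
r_1 = -22.4793 / 30.7273 = -0.732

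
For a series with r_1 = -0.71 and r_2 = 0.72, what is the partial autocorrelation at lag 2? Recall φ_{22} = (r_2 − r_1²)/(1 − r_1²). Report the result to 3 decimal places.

0.435

φ_{22} = (r_2 − r_1²) / (1 − r_1²)
r_1² = (-0.71)² = 0.5041
Numerator = 0.72 − 0.5041 = 0.2159; denominator = 1 − 0.5041 = 0.4959
φ_{22} = 0.2159 / 0.4959 = 0.435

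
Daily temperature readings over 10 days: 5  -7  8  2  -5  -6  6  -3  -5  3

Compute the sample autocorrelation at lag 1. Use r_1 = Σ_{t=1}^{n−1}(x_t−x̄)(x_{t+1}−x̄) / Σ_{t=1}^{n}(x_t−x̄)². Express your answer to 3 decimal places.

Mean x̄ = (5 − 7 + 8 + 2 − 5 − 6 + 6 − 3 − 5 + 3)/10 = -0.2000
Numerator Σ_{t=1}^{9}(x_t−x̄)(x_{t+1}−x̄) = -111.0400
Denominator Σ(x_t−x̄)² = 281.6000
r_1 = -111.0400 / 281.6000 = -0.394

-0.394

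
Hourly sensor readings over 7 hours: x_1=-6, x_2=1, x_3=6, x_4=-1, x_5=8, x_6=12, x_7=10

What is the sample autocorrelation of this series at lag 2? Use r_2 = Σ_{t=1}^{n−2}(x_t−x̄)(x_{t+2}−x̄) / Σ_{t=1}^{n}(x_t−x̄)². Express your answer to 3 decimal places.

-0.053

Mean x̄ = (-6 + 1 + 6 − 1 + 8 + 12 + 10)/7 = 4.2857
Deviations from mean: -10.2857, -3.2857, 1.7143, -5.2857, 3.7143, 7.7143, 5.7143
Σ(x_t−x̄)(x_{t+2}−x̄) = (-17.6327) + (17.3673) + (6.3673) + (-40.7755) + (21.2245) = -13.4490
Denominator Σ(x_t−x̄)² = 253.4286
r_2 = -13.4490 / 253.4286 = -0.053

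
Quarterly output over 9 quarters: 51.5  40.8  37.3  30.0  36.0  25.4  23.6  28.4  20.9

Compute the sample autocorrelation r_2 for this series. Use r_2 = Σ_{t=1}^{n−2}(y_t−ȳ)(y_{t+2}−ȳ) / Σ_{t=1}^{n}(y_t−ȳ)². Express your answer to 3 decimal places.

0.276

Mean ȳ = (51.5 + 40.8 + 37.3 + 30.0 + 36.0 + 25.4 + 23.6 + 28.4 + 20.9)/9 = 32.6556
Numerator Σ_{t=1}^{7}(y_t−ȳ)(y_{t+2}−ȳ) = 207.7383
Denominator Σ(y_t−ȳ)² = 752.2022
r_2 = 207.7383 / 752.2022 = 0.276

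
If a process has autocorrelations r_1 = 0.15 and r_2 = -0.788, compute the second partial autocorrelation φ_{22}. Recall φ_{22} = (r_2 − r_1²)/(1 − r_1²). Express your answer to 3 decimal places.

φ_{22} = (r_2 − r_1²) / (1 − r_1²)
r_1² = (0.15)² = 0.0225
Numerator = -0.788 − 0.0225 = -0.8105; denominator = 1 − 0.0225 = 0.9775
φ_{22} = -0.8105 / 0.9775 = -0.829

-0.829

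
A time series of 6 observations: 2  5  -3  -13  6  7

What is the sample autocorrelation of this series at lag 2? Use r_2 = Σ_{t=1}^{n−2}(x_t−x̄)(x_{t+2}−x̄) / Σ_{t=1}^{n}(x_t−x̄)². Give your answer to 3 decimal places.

-0.588

Mean x̄ = (2 + 5 − 3 − 13 + 6 + 7)/6 = 0.6667
Deviations from mean: 1.3333, 4.3333, -3.6667, -13.6667, 5.3333, 6.3333
Numerator Σ_{t=1}^{4}(x_t−x̄)(x_{t+2}−x̄) = -170.2222
Denominator Σ(x_t−x̄)² = 289.3333
r_2 = -170.2222 / 289.3333 = -0.588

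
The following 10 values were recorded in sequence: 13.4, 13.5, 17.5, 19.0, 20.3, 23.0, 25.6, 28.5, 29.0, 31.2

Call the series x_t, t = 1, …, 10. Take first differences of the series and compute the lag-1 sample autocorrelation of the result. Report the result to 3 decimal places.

First differences Δx: 0.1, 4.0, 1.5, 1.3, 2.7, 2.6, 2.9, 0.5, 2.2
Mean of differences = 1.9778
Numerator Σ(Δx_t−Δx̄)(Δx_{t+1}−Δx̄) = -5.5972
Denominator Σ(Δx_t−Δx̄)² = 12.2956
r_1(Δx) = -5.5972 / 12.2956 = -0.455

-0.455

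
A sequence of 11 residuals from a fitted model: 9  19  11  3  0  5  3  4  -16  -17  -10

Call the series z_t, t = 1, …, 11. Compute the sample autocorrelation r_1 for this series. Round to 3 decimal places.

Mean z̄ = (9 + 19 + 11 + 3 + 0 + 5 + 3 + 4 − 16 − 17 − 10)/11 = 1.0000
Numerator Σ_{t=1}^{10}(z_t−z̄)(z_{t+1}−z̄) = 805.0000
Denominator Σ(z_t−z̄)² = 1256.0000
r_1 = 805.0000 / 1256.0000 = 0.641

0.641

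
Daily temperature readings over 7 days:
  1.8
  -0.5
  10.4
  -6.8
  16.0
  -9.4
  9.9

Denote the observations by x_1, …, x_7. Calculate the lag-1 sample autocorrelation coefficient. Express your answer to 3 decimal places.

Mean x̄ = (1.8 − 0.5 + 10.4 − 6.8 + 16.0 − 9.4 + 9.9)/7 = 3.0571
Deviations from mean: -1.2571, -3.5571, 7.3429, -9.8571, 12.9429, -12.4571, 6.8429
Σ(x_t−x̄)(x_{t+1}−x̄) = (4.4718) + (-26.1196) + (-72.3796) + (-127.5796) + (-161.2310) + (-85.2424) = -468.0804
Denominator Σ(x_t−x̄)² = 534.8371
r_1 = -468.0804 / 534.8371 = -0.875

-0.875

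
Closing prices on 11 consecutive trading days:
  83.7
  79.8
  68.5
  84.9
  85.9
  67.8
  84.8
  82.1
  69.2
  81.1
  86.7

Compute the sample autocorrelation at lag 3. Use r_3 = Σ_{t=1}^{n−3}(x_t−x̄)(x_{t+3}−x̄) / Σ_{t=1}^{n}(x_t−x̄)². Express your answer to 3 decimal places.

Mean x̄ = (83.7 + 79.8 + 68.5 + 84.9 + 85.9 + 67.8 + 84.8 + 82.1 + 69.2 + 81.1 + 86.7)/11 = 79.5000
Numerator Σ_{t=1}^{8}(x_t−x̄)(x_{t+3}−x̄) = 346.2700
Denominator Σ(x_t−x̄)² = 541.0800
r_3 = 346.2700 / 541.0800 = 0.640

0.640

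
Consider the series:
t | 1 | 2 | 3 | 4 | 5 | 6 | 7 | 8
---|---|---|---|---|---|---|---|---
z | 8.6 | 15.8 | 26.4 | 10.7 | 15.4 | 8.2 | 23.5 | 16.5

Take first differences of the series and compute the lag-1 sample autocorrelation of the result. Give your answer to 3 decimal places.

-0.560

First differences Δz: 7.2, 10.6, -15.7, 4.7, -7.2, 15.3, -7.0
Mean of differences = 1.1286
Numerator Σ(Δz_t−Δz̄)(Δz_{t+1}−Δz̄) = -424.9537
Denominator Σ(Δz_t−Δz̄)² = 758.7943
r_1(Δz) = -424.9537 / 758.7943 = -0.560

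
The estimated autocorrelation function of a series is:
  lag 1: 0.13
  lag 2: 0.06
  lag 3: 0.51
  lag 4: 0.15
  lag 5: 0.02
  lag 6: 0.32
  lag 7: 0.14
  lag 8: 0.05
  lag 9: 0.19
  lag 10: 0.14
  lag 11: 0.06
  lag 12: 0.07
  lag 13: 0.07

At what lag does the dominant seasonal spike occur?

The largest autocorrelation is r_3 = 0.51, with weaker echoes at lags 6 (0.32) and 9 (0.19); the remaining lags stay at or below 0.15.
The dominant spike at lag 3 indicates a seasonal period of 3.

3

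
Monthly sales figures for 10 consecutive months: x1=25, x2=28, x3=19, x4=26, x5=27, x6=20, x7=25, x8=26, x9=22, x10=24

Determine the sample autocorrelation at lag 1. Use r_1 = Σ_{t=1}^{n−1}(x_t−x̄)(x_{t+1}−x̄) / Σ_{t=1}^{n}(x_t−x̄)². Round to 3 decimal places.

-0.480

Mean x̄ = (25 + 28 + 19 + 26 + 27 + 20 + 25 + 26 + 22 + 24)/10 = 24.2000
Numerator Σ_{t=1}^{9}(x_t−x̄)(x_{t+1}−x̄) = -38.2400
Denominator Σ(x_t−x̄)² = 79.6000
r_1 = -38.2400 / 79.6000 = -0.480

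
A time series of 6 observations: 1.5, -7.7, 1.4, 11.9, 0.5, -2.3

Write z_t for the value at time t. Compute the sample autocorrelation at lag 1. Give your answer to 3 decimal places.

Mean z̄ = (1.5 − 7.7 + 1.4 + 11.9 + 0.5 − 2.3)/6 = 0.8833
Σ(z_t−z̄)(z_{t+1}−z̄) = (-5.2931) + (-4.4347) + (5.6919) + (-4.2231) + (1.2203) = -7.0386
Denominator Σ(z_t−z̄)² = 205.9683
r_1 = -7.0386 / 205.9683 = -0.034

-0.034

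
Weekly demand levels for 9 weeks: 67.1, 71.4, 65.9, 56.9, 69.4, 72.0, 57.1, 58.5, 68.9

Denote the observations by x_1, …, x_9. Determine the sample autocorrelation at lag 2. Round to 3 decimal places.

-0.711

Mean x̄ = (67.1 + 71.4 + 65.9 + 56.9 + 69.4 + 72.0 + 57.1 + 58.5 + 68.9)/9 = 65.2444
Σ(x_t−x̄)(x_{t+2}−x̄) = (1.2164) + (-51.3647) + (2.7242) + (-56.3714) + (-33.8447) + (-45.5625) + (-29.7725) = -212.9751
Denominator Σ(x_t−x̄)² = 299.4822
r_2 = -212.9751 / 299.4822 = -0.711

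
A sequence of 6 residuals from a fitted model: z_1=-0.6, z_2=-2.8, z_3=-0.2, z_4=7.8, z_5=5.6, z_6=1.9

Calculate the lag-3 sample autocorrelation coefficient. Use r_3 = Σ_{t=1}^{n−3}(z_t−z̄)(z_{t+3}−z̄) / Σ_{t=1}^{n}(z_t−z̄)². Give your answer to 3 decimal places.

Mean z̄ = (-0.6 − 2.8 − 0.2 + 7.8 + 5.6 + 1.9)/6 = 1.9500
Numerator Σ_{t=1}^{3}(z_t−z̄)(z_{t+3}−z̄) = -32.1475
Denominator Σ(z_t−z̄)² = 81.2350
r_3 = -32.1475 / 81.2350 = -0.396

-0.396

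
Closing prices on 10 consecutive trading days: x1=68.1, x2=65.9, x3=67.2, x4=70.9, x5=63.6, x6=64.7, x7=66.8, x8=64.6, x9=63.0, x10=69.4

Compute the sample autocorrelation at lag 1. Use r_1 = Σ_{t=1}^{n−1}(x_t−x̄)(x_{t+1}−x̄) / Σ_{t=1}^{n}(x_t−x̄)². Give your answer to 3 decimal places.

Mean x̄ = (68.1 + 65.9 + 67.2 + 70.9 + 63.6 + 64.7 + 66.8 + 64.6 + 63.0 + 69.4)/10 = 66.4200
Numerator Σ_{t=1}^{9}(x_t−x̄)(x_{t+1}−x̄) = -10.8804
Denominator Σ(x_t−x̄)² = 58.7160
r_1 = -10.8804 / 58.7160 = -0.185

-0.185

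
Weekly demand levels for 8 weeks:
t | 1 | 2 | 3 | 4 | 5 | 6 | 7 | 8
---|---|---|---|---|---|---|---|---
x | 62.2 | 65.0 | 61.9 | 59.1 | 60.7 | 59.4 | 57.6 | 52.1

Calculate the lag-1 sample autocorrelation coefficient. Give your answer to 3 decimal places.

0.379

Mean x̄ = (62.2 + 65.0 + 61.9 + 59.1 + 60.7 + 59.4 + 57.6 + 52.1)/8 = 59.7500
Deviations from mean: 2.4500, 5.2500, 2.1500, -0.6500, 0.9500, -0.3500, -2.1500, -7.6500
Numerator Σ_{t=1}^{7}(x_t−x̄)(x_{t+1}−x̄) = 39.0025
Denominator Σ(x_t−x̄)² = 102.7800
r_1 = 39.0025 / 102.7800 = 0.379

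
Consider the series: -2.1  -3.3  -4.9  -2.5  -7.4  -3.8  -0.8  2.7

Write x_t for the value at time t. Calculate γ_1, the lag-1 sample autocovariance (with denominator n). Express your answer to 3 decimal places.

1.564

Mean x̄ = (-2.1 − 3.3 − 4.9 − 2.5 − 7.4 − 3.8 − 0.8 + 2.7)/8 = -2.7625
Deviations: 0.6625, -0.5375, -2.1375, 0.2625, -4.6375, -1.0375, 1.9625, 5.4625
Σ_{t=1}^{7}(x_t−x̄)(x_{t+1}−x̄) = 12.5098
γ_1 = 12.5098 / 8 = 1.564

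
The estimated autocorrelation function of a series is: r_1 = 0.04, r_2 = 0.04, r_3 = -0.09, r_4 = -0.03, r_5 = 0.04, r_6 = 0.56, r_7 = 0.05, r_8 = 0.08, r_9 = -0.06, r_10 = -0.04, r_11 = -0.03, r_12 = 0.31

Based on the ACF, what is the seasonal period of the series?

6

The largest autocorrelation is r_6 = 0.56, with a weaker echo at lag 12 (0.31); the remaining lags stay at or below 0.08.
The dominant spike at lag 6 indicates a seasonal period of 6.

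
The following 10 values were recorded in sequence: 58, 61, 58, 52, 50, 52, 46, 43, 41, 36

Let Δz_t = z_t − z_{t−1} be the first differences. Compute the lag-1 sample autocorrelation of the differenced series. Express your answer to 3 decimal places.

-0.193

First differences Δz: 3, -3, -6, -2, 2, -6, -3, -2, -5
Mean of differences = -2.4444
Numerator Σ(Δz_t−Δz̄)(Δz_{t+1}−Δz̄) = -15.8642
Denominator Σ(Δz_t−Δz̄)² = 82.2222
r_1(Δz) = -15.8642 / 82.2222 = -0.193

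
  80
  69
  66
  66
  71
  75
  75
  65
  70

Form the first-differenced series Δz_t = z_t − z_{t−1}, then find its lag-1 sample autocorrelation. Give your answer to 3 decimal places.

-0.013

First differences Δz: -11, -3, 0, 5, 4, 0, -10, 5
Mean of differences = -1.2500
Numerator Σ(Δz_t−Δz̄)(Δz_{t+1}−Δz̄) = -3.5625
Denominator Σ(Δz_t−Δz̄)² = 283.5000
r_1(Δz) = -3.5625 / 283.5000 = -0.013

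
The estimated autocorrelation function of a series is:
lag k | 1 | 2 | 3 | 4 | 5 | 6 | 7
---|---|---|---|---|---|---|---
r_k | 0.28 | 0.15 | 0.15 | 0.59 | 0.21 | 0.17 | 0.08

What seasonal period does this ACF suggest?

4

The largest autocorrelation is r_4 = 0.59; the remaining lags stay at or below 0.28. The elevated value at lag 1 (0.28), dropping to 0.15 at lag 2, reflects decaying short-term dependence rather than seasonality.
The dominant spike at lag 4 indicates a seasonal period of 4.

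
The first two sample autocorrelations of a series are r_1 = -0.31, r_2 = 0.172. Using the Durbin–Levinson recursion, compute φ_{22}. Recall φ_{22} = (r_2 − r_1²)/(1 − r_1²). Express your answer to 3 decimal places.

0.084

φ_{22} = (r_2 − r_1²) / (1 − r_1²)
r_1² = (-0.31)² = 0.0961
Numerator = 0.172 − 0.0961 = 0.0759; denominator = 1 − 0.0961 = 0.9039
φ_{22} = 0.0759 / 0.9039 = 0.084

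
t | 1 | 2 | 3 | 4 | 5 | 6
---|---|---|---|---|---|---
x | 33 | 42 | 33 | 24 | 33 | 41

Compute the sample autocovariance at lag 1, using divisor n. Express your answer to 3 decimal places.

Mean x̄ = (33 + 42 + 33 + 24 + 33 + 41)/6 = 34.3333
Σ_{t=1}^{5}(x_t−x̄)(x_{t+1}−x̄) = -1.7778
γ_1 = -1.7778 / 6 = -0.296

-0.296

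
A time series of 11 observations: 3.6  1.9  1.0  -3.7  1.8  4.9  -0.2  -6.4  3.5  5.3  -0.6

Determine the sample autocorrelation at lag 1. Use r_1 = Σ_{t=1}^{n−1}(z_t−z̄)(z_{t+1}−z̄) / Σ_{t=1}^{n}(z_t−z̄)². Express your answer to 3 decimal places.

Mean z̄ = (3.6 + 1.9 + 1.0 − 3.7 + 1.8 + 4.9 − 0.2 − 6.4 + 3.5 + 5.3 − 0.6)/11 = 1.0091
Numerator Σ_{t=1}^{10}(z_t−z̄)(z_{t+1}−z̄) = -8.7219
Denominator Σ(z_t−z̄)² = 129.0091
r_1 = -8.7219 / 129.0091 = -0.068

-0.068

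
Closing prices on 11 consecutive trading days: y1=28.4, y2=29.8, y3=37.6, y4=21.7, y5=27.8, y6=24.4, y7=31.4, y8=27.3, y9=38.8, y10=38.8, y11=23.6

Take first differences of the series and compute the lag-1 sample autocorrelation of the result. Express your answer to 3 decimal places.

-0.413

First differences Δy: 1.4, 7.8, -15.9, 6.1, -3.4, 7.0, -4.1, 11.5, 0.0, -15.2
Mean of differences = -0.4800
Numerator Σ(Δy_t−Δȳ)(Δy_{t+1}−Δȳ) = -326.3904
Denominator Σ(Δy_t−Δȳ)² = 791.1760
r_1(Δy) = -326.3904 / 791.1760 = -0.413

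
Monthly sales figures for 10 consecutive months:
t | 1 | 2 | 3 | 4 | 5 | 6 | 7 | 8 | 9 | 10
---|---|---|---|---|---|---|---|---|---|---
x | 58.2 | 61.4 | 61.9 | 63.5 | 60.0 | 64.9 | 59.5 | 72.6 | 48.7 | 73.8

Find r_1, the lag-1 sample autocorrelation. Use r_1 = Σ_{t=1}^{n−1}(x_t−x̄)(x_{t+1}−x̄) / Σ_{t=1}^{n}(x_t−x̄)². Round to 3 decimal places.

Mean x̄ = (58.2 + 61.4 + 61.9 + 63.5 + 60.0 + 64.9 + 59.5 + 72.6 + 48.7 + 73.8)/10 = 62.4500
Numerator Σ_{t=1}^{9}(x_t−x̄)(x_{t+1}−x̄) = -336.9075
Denominator Σ(x_t−x̄)² = 462.1850
r_1 = -336.9075 / 462.1850 = -0.729

-0.729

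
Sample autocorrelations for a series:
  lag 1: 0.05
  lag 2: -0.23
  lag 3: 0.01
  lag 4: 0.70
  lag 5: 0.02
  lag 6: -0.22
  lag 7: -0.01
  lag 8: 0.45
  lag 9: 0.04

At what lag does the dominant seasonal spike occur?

The largest autocorrelation is r_4 = 0.70, with a weaker echo at lag 8 (0.45); the remaining lags stay at or below 0.05.
The dominant spike at lag 4 indicates a seasonal period of 4.

4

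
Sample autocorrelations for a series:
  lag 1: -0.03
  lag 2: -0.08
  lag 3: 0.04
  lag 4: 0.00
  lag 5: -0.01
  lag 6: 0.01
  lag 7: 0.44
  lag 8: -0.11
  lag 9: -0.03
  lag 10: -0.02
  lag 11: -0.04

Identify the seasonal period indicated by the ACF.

7

The largest autocorrelation is r_7 = 0.44; the remaining lags stay at or below 0.04.
The dominant spike at lag 7 indicates a seasonal period of 7.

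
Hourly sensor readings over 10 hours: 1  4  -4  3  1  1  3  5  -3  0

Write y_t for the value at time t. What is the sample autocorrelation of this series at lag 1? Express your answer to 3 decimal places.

Mean ȳ = (1 + 4 − 4 + 3 + 1 + 1 + 3 + 5 − 3 + 0)/10 = 1.1000
Numerator Σ_{t=1}^{9}(y_t−ȳ)(y_{t+1}−ȳ) = -29.2100
Denominator Σ(y_t−ȳ)² = 74.9000
r_1 = -29.2100 / 74.9000 = -0.390

-0.390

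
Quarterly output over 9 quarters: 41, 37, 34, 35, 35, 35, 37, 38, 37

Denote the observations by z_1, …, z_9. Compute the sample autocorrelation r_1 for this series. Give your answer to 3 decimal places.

Mean z̄ = (41 + 37 + 34 + 35 + 35 + 35 + 37 + 38 + 37)/9 = 36.5556
Numerator Σ_{t=1}^{8}(z_t−z̄)(z_{t+1}−z̄) = 10.2469
Denominator Σ(z_t−z̄)² = 36.2222
r_1 = 10.2469 / 36.2222 = 0.283

0.283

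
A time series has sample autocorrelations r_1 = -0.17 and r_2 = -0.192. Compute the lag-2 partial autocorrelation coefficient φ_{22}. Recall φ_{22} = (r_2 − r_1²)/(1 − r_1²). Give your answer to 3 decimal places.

φ_{22} = (r_2 − r_1²) / (1 − r_1²)
r_1² = (-0.17)² = 0.0289
Numerator = -0.192 − 0.0289 = -0.2209; denominator = 1 − 0.0289 = 0.9711
φ_{22} = -0.2209 / 0.9711 = -0.227

-0.227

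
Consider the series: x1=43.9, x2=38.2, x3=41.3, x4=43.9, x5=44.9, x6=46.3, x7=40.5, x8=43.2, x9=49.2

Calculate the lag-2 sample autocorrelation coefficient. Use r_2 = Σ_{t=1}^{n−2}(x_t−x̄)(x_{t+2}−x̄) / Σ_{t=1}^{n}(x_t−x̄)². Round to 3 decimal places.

Mean x̄ = (43.9 + 38.2 + 41.3 + 43.9 + 44.9 + 46.3 + 40.5 + 43.2 + 49.2)/9 = 43.4889
Σ(x_t−x̄)(x_{t+2}−x̄) = (-0.8999) + (-2.1743) + (-3.0888) + (1.1557) + (-4.2177) + (-0.8121) + (-17.0699) = -27.1069
Denominator Σ(x_t−x̄)² = 84.6289
r_2 = -27.1069 / 84.6289 = -0.320

-0.320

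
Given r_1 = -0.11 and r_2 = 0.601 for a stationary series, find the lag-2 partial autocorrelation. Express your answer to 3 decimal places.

φ_{22} = (r_2 − r_1²) / (1 − r_1²)
r_1² = (-0.11)² = 0.0121
Numerator = 0.601 − 0.0121 = 0.5889; denominator = 1 − 0.0121 = 0.9879
φ_{22} = 0.5889 / 0.9879 = 0.596

0.596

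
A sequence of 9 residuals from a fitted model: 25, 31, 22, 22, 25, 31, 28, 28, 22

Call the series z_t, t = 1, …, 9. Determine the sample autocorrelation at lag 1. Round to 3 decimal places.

Mean z̄ = (25 + 31 + 22 + 22 + 25 + 31 + 28 + 28 + 22)/9 = 26.0000
Numerator Σ_{t=1}^{8}(z_t−z̄)(z_{t+1}−z̄) = -4.0000
Denominator Σ(z_t−z̄)² = 108.0000
r_1 = -4.0000 / 108.0000 = -0.037

-0.037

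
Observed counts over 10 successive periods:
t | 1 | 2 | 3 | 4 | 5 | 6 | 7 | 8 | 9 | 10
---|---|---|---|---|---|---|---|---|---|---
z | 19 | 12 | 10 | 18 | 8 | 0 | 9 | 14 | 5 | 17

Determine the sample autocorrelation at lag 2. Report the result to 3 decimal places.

-0.214

Mean z̄ = (19 + 12 + 10 + 18 + 8 + 0 + 9 + 14 + 5 + 17)/10 = 11.2000
Numerator Σ_{t=1}^{8}(z_t−z̄)(z_{t+2}−z̄) = -70.6800
Denominator Σ(z_t−z̄)² = 329.6000
r_2 = -70.6800 / 329.6000 = -0.214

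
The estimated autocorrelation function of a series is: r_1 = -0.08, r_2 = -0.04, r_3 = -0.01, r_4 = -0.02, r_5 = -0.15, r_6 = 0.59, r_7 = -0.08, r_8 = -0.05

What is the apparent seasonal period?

The largest autocorrelation is r_6 = 0.59; the remaining lags stay at or below -0.01.
The dominant spike at lag 6 indicates a seasonal period of 6.

6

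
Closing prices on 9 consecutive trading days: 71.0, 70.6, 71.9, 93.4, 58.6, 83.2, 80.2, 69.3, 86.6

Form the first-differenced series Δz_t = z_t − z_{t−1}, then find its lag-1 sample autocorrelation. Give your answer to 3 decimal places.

First differences Δz: -0.4, 1.3, 21.5, -34.8, 24.6, -3.0, -10.9, 17.3
Mean of differences = 1.9500
Numerator Σ(Δz_t−Δz̄)(Δz_{t+1}−Δz̄) = -1807.7875
Denominator Σ(Δz_t−Δz̄)² = 2676.9800
r_1(Δz) = -1807.7875 / 2676.9800 = -0.675

-0.675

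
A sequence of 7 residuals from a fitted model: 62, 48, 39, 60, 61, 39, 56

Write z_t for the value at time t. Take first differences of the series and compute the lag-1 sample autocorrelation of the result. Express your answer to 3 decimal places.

First differences Δz: -14, -9, 21, 1, -22, 17
Mean of differences = -1.0000
Numerator Σ(Δz_t−Δz̄)(Δz_{t+1}−Δz̄) = -448.0000
Denominator Σ(Δz_t−Δz̄)² = 1486.0000
r_1(Δz) = -448.0000 / 1486.0000 = -0.301

-0.301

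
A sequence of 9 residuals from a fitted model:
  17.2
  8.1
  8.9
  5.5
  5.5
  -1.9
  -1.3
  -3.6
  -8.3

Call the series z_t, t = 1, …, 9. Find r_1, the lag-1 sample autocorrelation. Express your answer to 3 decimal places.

Mean z̄ = (17.2 + 8.1 + 8.9 + 5.5 + 5.5 − 1.9 − 1.3 − 3.6 − 8.3)/9 = 3.3444
Numerator Σ_{t=1}^{8}(z_t−z̄)(z_{t+1}−z̄) = 235.1025
Denominator Σ(z_t−z̄)² = 487.6422
r_1 = 235.1025 / 487.6422 = 0.482

0.482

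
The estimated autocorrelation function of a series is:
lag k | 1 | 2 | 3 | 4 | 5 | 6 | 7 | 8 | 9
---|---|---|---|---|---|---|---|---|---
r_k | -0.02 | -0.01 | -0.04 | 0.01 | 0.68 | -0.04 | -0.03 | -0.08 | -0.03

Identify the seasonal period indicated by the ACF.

The largest autocorrelation is r_5 = 0.68; the remaining lags stay at or below 0.01.
The dominant spike at lag 5 indicates a seasonal period of 5.

5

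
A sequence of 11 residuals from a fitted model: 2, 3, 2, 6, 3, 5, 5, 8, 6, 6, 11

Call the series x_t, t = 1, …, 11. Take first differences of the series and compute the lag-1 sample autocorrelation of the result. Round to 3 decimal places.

First differences Δx: 1, -1, 4, -3, 2, 0, 3, -2, 0, 5
Mean of differences = 0.9000
Numerator Σ(Δx_t−Δx̄)(Δx_{t+1}−Δx̄) = -32.5100
Denominator Σ(Δx_t−Δx̄)² = 60.9000
r_1(Δx) = -32.5100 / 60.9000 = -0.534

-0.534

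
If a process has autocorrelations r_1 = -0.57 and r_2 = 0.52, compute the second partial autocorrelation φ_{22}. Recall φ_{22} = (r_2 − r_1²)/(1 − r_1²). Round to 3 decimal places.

φ_{22} = (r_2 − r_1²) / (1 − r_1²)
r_1² = (-0.57)² = 0.3249
Numerator = 0.52 − 0.3249 = 0.1951; denominator = 1 − 0.3249 = 0.6751
φ_{22} = 0.1951 / 0.6751 = 0.289

0.289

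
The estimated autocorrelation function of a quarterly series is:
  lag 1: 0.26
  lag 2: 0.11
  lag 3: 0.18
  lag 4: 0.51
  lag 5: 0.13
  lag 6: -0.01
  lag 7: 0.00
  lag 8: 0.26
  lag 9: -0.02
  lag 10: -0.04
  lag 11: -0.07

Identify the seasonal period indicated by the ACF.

The largest autocorrelation is r_4 = 0.51; the remaining lags stay at or below 0.26. The elevated value at lag 1 (0.26), dropping to 0.11 at lag 2, reflects decaying short-term dependence rather than seasonality.
The dominant spike at lag 4 indicates a seasonal period of 4.

4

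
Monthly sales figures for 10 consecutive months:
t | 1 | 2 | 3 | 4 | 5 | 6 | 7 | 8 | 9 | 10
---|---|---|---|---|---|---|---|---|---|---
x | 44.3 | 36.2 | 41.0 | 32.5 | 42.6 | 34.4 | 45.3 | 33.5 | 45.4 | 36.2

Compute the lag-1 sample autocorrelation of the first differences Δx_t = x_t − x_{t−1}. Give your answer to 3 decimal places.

-0.878

First differences Δx: -8.1, 4.8, -8.5, 10.1, -8.2, 10.9, -11.8, 11.9, -9.2
Mean of differences = -0.9000
Numerator Σ(Δx_t−Δx̄)(Δx_{t+1}−Δx̄) = -708.7800
Denominator Σ(Δx_t−Δx̄)² = 807.1600
r_1(Δx) = -708.7800 / 807.1600 = -0.878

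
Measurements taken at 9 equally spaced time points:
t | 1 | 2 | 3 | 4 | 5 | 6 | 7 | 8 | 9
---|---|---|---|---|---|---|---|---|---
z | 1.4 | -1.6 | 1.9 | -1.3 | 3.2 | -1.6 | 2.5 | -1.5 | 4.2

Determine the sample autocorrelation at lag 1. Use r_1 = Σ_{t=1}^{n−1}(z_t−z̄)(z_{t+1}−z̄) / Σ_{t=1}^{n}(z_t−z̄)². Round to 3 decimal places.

-0.767

Mean z̄ = (1.4 − 1.6 + 1.9 − 1.3 + 3.2 − 1.6 + 2.5 − 1.5 + 4.2)/9 = 0.8000
Numerator Σ_{t=1}^{8}(z_t−z̄)(z_{t+1}−z̄) = -33.0000
Denominator Σ(z_t−z̄)² = 43.0000
r_1 = -33.0000 / 43.0000 = -0.767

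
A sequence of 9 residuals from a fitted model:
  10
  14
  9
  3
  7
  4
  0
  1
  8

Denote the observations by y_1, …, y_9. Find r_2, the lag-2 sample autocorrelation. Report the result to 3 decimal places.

Mean ȳ = (10 + 14 + 9 + 3 + 7 + 4 + 0 + 1 + 8)/9 = 6.2222
Σ(y_t−ȳ)(y_{t+2}−ȳ) = (10.4938) + (-25.0617) + (2.1605) + (7.1605) + (-4.8395) + (11.6049) + (-11.0617) = -9.5432
Denominator Σ(y_t−ȳ)² = 167.5556
r_2 = -9.5432 / 167.5556 = -0.057

-0.057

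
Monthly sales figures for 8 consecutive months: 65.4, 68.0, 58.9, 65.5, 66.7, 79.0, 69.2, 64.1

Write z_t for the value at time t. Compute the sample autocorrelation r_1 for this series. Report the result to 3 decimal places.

0.082

Mean z̄ = (65.4 + 68.0 + 58.9 + 65.5 + 66.7 + 79.0 + 69.2 + 64.1)/8 = 67.1000
Deviations from mean: -1.7000, 0.9000, -8.2000, -1.6000, -0.4000, 11.9000, 2.1000, -3.0000
Σ(z_t−z̄)(z_{t+1}−z̄) = (-1.5300) + (-7.3800) + (13.1200) + (0.6400) + (-4.7600) + (24.9900) + (-6.3000) = 18.7800
Denominator Σ(z_t−z̄)² = 228.6800
r_1 = 18.7800 / 228.6800 = 0.082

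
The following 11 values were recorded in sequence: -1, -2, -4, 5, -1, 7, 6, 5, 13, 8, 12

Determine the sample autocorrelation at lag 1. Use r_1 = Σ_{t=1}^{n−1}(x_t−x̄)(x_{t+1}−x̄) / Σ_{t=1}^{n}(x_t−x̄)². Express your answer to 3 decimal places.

0.414

Mean x̄ = (-1 − 2 − 4 + 5 − 1 + 7 + 6 + 5 + 13 + 8 + 12)/11 = 4.3636
Numerator Σ_{t=1}^{10}(x_t−x̄)(x_{t+1}−x̄) = 134.5041
Denominator Σ(x_t−x̄)² = 324.5455
r_1 = 134.5041 / 324.5455 = 0.414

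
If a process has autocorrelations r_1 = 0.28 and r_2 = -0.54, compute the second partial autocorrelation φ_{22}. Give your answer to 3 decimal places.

-0.671

φ_{22} = (r_2 − r_1²) / (1 − r_1²)
r_1² = (0.28)² = 0.0784
Numerator = -0.54 − 0.0784 = -0.6184; denominator = 1 − 0.0784 = 0.9216
φ_{22} = -0.6184 / 0.9216 = -0.671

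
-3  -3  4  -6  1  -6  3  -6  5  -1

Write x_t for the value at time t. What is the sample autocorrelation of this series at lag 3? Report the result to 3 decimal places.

Mean x̄ = (-3 − 3 + 4 − 6 + 1 − 6 + 3 − 6 + 5 − 1)/10 = -1.2000
Numerator Σ_{t=1}^{7}(x_t−x̄)(x_{t+3}−x̄) = -79.9200
Denominator Σ(x_t−x̄)² = 163.6000
r_3 = -79.9200 / 163.6000 = -0.489

-0.489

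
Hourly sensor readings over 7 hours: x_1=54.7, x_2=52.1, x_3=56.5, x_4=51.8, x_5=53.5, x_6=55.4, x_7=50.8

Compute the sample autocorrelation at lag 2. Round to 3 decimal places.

0.103

Mean x̄ = (54.7 + 52.1 + 56.5 + 51.8 + 53.5 + 55.4 + 50.8)/7 = 53.5429
Deviations from mean: 1.1571, -1.4429, 2.9571, -1.7429, -0.0429, 1.8571, -2.7429
Numerator Σ_{t=1}^{5}(x_t−x̄)(x_{t+2}−x̄) = 2.6906
Denominator Σ(x_t−x̄)² = 26.1771
r_2 = 2.6906 / 26.1771 = 0.103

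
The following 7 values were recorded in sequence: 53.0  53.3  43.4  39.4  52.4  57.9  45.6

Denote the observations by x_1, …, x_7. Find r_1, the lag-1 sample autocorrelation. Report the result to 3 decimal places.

0.053

Mean x̄ = (53.0 + 53.3 + 43.4 + 39.4 + 52.4 + 57.9 + 45.6)/7 = 49.2857
Deviations from mean: 3.7143, 4.0143, -5.8857, -9.8857, 3.1143, 8.6143, -3.6857
Numerator Σ_{t=1}^{6}(x_t−x̄)(x_{t+1}−x̄) = 13.7584
Denominator Σ(x_t−x̄)² = 259.7686
r_1 = 13.7584 / 259.7686 = 0.053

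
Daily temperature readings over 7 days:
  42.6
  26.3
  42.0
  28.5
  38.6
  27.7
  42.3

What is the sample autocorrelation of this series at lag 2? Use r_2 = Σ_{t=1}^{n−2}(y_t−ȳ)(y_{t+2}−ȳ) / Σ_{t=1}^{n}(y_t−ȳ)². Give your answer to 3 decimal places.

0.602

Mean ȳ = (42.6 + 26.3 + 42.0 + 28.5 + 38.6 + 27.7 + 42.3)/7 = 35.4286
Deviations from mean: 7.1714, -9.1286, 6.5714, -6.9286, 3.1714, -7.7286, 6.8714
Numerator Σ_{t=1}^{5}(y_t−ȳ)(y_{t+2}−ȳ) = 206.5555
Denominator Σ(y_t−ȳ)² = 342.9543
r_2 = 206.5555 / 342.9543 = 0.602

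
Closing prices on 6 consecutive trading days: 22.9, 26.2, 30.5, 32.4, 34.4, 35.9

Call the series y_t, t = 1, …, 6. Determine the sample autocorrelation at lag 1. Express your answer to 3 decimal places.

Mean ȳ = (22.9 + 26.2 + 30.5 + 32.4 + 34.4 + 35.9)/6 = 30.3833
Numerator Σ_{t=1}^{5}(y_t−ȳ)(y_{t+1}−ȳ) = 61.3114
Denominator Σ(y_t−ȳ)² = 124.1483
r_1 = 61.3114 / 124.1483 = 0.494

0.494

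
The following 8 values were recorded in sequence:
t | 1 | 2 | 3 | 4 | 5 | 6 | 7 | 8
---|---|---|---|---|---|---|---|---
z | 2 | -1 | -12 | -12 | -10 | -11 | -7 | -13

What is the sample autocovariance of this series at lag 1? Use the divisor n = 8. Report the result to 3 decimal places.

8.000

Mean z̄ = (2 − 1 − 12 − 12 − 10 − 11 − 7 − 13)/8 = -8.0000
Deviations: 10.0000, 7.0000, -4.0000, -4.0000, -2.0000, -3.0000, 1.0000, -5.0000
Σ_{t=1}^{7}(z_t−z̄)(z_{t+1}−z̄) = 64.0000
γ_1 = 64.0000 / 8 = 8.000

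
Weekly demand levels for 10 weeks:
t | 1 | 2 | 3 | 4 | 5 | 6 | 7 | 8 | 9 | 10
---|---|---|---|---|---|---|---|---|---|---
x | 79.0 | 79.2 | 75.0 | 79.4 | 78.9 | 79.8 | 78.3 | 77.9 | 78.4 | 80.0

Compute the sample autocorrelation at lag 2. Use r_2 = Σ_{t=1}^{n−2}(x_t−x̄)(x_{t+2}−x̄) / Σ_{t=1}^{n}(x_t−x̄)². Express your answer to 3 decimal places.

Mean x̄ = (79.0 + 79.2 + 75.0 + 79.4 + 78.9 + 79.8 + 78.3 + 77.9 + 78.4 + 80.0)/10 = 78.5900
Numerator Σ_{t=1}^{8}(x_t−x̄)(x_{t+2}−x̄) = -2.9532
Denominator Σ(x_t−x̄)² = 18.2290
r_2 = -2.9532 / 18.2290 = -0.162

-0.162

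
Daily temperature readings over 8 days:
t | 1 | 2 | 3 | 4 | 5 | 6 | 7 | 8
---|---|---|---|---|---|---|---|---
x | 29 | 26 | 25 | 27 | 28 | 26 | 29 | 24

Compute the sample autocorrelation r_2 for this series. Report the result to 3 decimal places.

Mean x̄ = (29 + 26 + 25 + 27 + 28 + 26 + 29 + 24)/8 = 26.7500
Numerator Σ_{t=1}^{6}(x_t−x̄)(x_{t+2}−x̄) = -1.6250
Denominator Σ(x_t−x̄)² = 23.5000
r_2 = -1.6250 / 23.5000 = -0.069

-0.069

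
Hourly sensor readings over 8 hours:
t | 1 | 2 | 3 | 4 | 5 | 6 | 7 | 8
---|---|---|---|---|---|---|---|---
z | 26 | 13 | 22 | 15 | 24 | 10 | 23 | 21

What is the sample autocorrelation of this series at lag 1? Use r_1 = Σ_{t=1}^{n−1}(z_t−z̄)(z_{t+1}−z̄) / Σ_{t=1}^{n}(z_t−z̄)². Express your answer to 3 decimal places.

-0.693

Mean z̄ = (26 + 13 + 22 + 15 + 24 + 10 + 23 + 21)/8 = 19.2500
Deviations from mean: 6.7500, -6.2500, 2.7500, -4.2500, 4.7500, -9.2500, 3.7500, 1.7500
Σ(z_t−z̄)(z_{t+1}−z̄) = (-42.1875) + (-17.1875) + (-11.6875) + (-20.1875) + (-43.9375) + (-34.6875) + (6.5625) = -163.3125
Denominator Σ(z_t−z̄)² = 235.5000
r_1 = -163.3125 / 235.5000 = -0.693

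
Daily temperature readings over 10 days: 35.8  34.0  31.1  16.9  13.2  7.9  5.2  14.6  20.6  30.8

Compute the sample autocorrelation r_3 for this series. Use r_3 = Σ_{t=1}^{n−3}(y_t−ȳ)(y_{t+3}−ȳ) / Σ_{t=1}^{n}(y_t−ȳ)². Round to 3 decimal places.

-0.292

Mean ȳ = (35.8 + 34.0 + 31.1 + 16.9 + 13.2 + 7.9 + 5.2 + 14.6 + 20.6 + 30.8)/10 = 21.0100
Σ(y_t−ȳ)(y_{t+3}−ȳ) = (-60.7869) + (-101.4519) + (-132.2799) + (64.9791) + (50.0621) + (5.3751) + (-154.7799) = -328.8823
Denominator Σ(y_t−ȳ)² = 1126.1090
r_3 = -328.8823 / 1126.1090 = -0.292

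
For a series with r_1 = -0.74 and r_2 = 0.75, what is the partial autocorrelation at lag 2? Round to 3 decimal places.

0.447

φ_{22} = (r_2 − r_1²) / (1 − r_1²)
r_1² = (-0.74)² = 0.5476
Numerator = 0.75 − 0.5476 = 0.2024; denominator = 1 − 0.5476 = 0.4524
φ_{22} = 0.2024 / 0.4524 = 0.447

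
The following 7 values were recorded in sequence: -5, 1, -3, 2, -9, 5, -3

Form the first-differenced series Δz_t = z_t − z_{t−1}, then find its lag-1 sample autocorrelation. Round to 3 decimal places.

First differences Δz: 6, -4, 5, -11, 14, -8
Mean of differences = 0.3333
Numerator Σ(Δz_t−Δz̄)(Δz_{t+1}−Δz̄) = -366.4444
Denominator Σ(Δz_t−Δz̄)² = 457.3333
r_1(Δz) = -366.4444 / 457.3333 = -0.801

-0.801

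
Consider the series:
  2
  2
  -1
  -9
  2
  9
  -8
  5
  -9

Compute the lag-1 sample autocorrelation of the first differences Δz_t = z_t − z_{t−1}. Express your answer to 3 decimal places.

-0.575

First differences Δz: 0, -3, -8, 11, 7, -17, 13, -14
Mean of differences = -1.3750
Numerator Σ(Δz_t−Δz̄)(Δz_{t+1}−Δz̄) = -506.7656
Denominator Σ(Δz_t−Δz̄)² = 881.8750
r_1(Δz) = -506.7656 / 881.8750 = -0.575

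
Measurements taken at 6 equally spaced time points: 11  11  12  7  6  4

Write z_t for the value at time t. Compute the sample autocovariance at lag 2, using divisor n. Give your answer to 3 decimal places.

Mean z̄ = (11 + 11 + 12 + 7 + 6 + 4)/6 = 8.5000
Σ_{t=1}^{4}(z_t−z̄)(z_{t+2}−z̄) = 3.0000
γ_2 = 3.0000 / 6 = 0.500

0.500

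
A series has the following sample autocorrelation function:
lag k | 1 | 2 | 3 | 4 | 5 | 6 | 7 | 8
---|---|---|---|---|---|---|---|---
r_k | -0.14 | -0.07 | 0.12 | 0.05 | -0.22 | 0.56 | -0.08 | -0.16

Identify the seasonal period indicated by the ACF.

The largest autocorrelation is r_6 = 0.56; the remaining lags stay at or below 0.12.
The dominant spike at lag 6 indicates a seasonal period of 6.

6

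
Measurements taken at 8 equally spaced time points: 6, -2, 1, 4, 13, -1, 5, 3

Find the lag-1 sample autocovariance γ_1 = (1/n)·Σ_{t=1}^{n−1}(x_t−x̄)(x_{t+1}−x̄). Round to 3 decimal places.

Mean x̄ = (6 − 2 + 1 + 4 + 13 − 1 + 5 + 3)/8 = 3.6250
Deviations: 2.3750, -5.6250, -2.6250, 0.3750, 9.3750, -4.6250, 1.3750, -0.6250
Σ_{t=1}^{7}(x_t−x̄)(x_{t+1}−x̄) = -46.6406
γ_1 = -46.6406 / 8 = -5.830

-5.830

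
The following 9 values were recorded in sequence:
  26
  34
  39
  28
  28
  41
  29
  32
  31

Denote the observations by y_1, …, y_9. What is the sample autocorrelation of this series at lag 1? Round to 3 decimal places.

Mean ȳ = (26 + 34 + 39 + 28 + 28 + 41 + 29 + 32 + 31)/9 = 32.0000
Numerator Σ_{t=1}^{8}(y_t−ȳ)(y_{t+1}−ȳ) = -73.0000
Denominator Σ(y_t−ȳ)² = 212.0000
r_1 = -73.0000 / 212.0000 = -0.344

-0.344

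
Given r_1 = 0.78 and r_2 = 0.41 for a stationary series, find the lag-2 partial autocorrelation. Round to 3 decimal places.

-0.507

φ_{22} = (r_2 − r_1²) / (1 − r_1²)
r_1² = (0.78)² = 0.6084
Numerator = 0.41 − 0.6084 = -0.1984; denominator = 1 − 0.6084 = 0.3916
φ_{22} = -0.1984 / 0.3916 = -0.507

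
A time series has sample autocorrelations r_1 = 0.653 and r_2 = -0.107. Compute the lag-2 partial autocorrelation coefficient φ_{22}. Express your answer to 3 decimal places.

-0.930

φ_{22} = (r_2 − r_1²) / (1 − r_1²)
r_1² = (0.653)² = 0.426409
Numerator = -0.107 − 0.4264 = -0.5334; denominator = 1 − 0.4264 = 0.5736
φ_{22} = -0.5334 / 0.5736 = -0.930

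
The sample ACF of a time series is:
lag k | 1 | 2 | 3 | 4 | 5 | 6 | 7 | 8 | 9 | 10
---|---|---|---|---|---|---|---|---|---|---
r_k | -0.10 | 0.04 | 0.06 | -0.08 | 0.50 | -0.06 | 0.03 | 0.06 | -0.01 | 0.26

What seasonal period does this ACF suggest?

5

The largest autocorrelation is r_5 = 0.50, with a weaker echo at lag 10 (0.26); the remaining lags stay at or below 0.06.
The dominant spike at lag 5 indicates a seasonal period of 5.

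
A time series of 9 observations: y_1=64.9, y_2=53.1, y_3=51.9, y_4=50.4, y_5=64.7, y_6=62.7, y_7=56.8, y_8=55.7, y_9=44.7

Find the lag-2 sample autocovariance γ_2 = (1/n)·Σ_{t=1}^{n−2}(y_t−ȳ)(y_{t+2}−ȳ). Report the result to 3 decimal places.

Mean ȳ = (64.9 + 53.1 + 51.9 + 50.4 + 64.7 + 62.7 + 56.8 + 55.7 + 44.7)/9 = 56.1000
Σ_{t=1}^{7}(y_t−ȳ)(y_{t+2}−ȳ) = -98.2000
γ_2 = -98.2000 / 9 = -10.911

-10.911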